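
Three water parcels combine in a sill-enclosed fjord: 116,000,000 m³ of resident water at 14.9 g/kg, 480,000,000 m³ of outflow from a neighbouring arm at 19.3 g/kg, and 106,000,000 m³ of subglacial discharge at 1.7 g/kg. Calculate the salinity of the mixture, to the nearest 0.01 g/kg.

Salt balance:
salt = 116,000,000×14.9 + 480,000,000×19.3 + 106,000,000×1.7 = 1,728,400,000 + 9,264,000,000 + 180,200,000 = 11,172,600,000
volume = 116,000,000 + 480,000,000 + 106,000,000 = 702,000,000 m³
S = 11,172,600,000 / 702,000,000 = 15.9154 g/kg

15.92 g/kg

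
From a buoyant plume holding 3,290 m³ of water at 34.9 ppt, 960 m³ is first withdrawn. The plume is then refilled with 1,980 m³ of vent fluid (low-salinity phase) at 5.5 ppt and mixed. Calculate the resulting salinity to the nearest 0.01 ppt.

Remaining after removal: 2,330 m³ at 34.9 ppt (salt = 81,317)
After addition: salt = 81,317 + 1,980×5.5 = 92,207; volume = 4,310 m³
S = 92,207 / 4,310 = 21.3937 ppt

21.39 ppt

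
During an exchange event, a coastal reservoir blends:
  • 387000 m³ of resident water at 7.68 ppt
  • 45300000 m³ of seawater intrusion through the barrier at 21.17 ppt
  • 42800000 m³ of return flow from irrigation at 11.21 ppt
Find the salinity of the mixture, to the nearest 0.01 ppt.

16.29 ppt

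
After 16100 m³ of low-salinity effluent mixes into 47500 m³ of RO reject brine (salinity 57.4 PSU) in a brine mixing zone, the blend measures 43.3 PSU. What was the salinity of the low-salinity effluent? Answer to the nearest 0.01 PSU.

1.70 PSU

Salt balance: 47,500×57.4 + 16,100×S = 63,600×43.3
2,726,500 + 16,100·S = 2,753,880
S = (2,753,880 − 2,726,500) / 16,100 = 1.7006 PSU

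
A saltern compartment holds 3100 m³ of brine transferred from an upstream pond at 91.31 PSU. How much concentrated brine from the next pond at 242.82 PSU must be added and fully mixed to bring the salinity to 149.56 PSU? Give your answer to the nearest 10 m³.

Salt balance: 3,100×91.31 + V×242.82 = (3,100+V)×149.56
283,061 + 242.82V = 463,636 + 149.56V
180,575 = 93.26V
V = 1,936.25 m³

1940 m³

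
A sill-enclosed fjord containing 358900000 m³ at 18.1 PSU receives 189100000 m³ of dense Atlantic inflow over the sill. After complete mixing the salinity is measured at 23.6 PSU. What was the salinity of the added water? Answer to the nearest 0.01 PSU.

Salt balance: 358,900,000×18.1 + 189,100,000×S = 548,000,000×23.6
6,496,090,000 + 189,100,000·S = 12,932,800,000
S = (12,932,800,000 − 6,496,090,000) / 189,100,000 = 34.0387 PSU

34.04 PSU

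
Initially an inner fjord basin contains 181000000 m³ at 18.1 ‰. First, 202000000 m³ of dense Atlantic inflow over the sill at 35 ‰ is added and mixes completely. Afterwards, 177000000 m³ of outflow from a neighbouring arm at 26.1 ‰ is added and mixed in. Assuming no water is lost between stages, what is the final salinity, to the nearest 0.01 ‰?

Conserving salt mass:
Initial salt = 181,000,000×18.1 = 3,276,100,000
After stage 1: salt = 3,276,100,000 + 202,000,000×35 = 10,346,100,000; volume = 383,000,000 m³; S = 27.013 ‰
After stage 2: salt = 10,346,100,000 + 177,000,000×26.1 = 14,965,800,000; volume = 560,000,000 m³
S = 14,965,800,000 / 560,000,000 = 26.7246 ‰

26.72 ‰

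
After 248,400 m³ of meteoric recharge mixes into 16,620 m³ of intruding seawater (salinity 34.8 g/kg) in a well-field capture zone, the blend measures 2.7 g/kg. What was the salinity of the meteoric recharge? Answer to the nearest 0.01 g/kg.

Salt balance: 16,620×34.8 + 248,400×S = 265,020×2.7
578,376 + 248,400·S = 715,554
S = (715,554 − 578,376) / 248,400 = 0.5522 g/kg

0.55 g/kg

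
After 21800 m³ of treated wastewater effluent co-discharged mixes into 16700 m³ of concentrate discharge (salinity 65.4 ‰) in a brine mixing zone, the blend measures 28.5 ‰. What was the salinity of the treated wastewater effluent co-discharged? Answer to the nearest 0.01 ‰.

Salt balance: 16,700×65.4 + 21,800×S = 38,500×28.5
1,092,180 + 21,800·S = 1,097,250
S = (1,097,250 − 1,092,180) / 21,800 = 0.2326 ‰

0.23 ‰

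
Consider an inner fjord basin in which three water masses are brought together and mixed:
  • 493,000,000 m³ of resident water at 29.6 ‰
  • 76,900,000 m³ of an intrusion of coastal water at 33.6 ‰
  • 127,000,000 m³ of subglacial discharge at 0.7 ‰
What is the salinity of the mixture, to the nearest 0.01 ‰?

Weighted by volume,
salt = 493,000,000×29.6 + 76,900,000×33.6 + 127,000,000×0.7 = 14,592,800,000 + 2,583,840,000 + 88,900,000 = 17,265,540,000
volume = 493,000,000 + 76,900,000 + 127,000,000 = 696,900,000 m³
S = 17,265,540,000 / 696,900,000 = 24.7748 ‰

24.77 ‰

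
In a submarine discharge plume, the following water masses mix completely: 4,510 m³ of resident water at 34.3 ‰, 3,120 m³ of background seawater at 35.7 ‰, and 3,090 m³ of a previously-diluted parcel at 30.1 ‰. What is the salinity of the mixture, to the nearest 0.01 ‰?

Weighted by volume,
salt = 4,510×34.3 + 3,120×35.7 + 3,090×30.1 = 154,693 + 111,384 + 93,009 = 359,086
volume = 4,510 + 3,120 + 3,090 = 10,720 m³
S = 359,086 / 10,720 = 33.4968 ‰

33.50 ‰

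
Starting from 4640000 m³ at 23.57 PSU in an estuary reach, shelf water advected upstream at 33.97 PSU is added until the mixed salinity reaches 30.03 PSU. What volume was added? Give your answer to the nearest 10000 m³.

7610000 m³

Salt balance: 4,640,000×23.57 + V×33.97 = (4,640,000+V)×30.03
109,364,800 + 33.97V = 139,339,200 + 30.03V
29,974,400 = 3.94V
V = 7,607,715.74 m³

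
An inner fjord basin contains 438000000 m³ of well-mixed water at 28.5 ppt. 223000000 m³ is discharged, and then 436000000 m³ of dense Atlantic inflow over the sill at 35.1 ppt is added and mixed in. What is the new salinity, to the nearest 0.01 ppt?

Remaining after removal: 215,000,000 m³ at 28.5 ppt (salt = 6,127,500,000)
After addition: salt = 6,127,500,000 + 436,000,000×35.1 = 21,431,100,000; volume = 651,000,000 m³
S = 21,431,100,000 / 651,000,000 = 32.9203 ppt

32.92 ppt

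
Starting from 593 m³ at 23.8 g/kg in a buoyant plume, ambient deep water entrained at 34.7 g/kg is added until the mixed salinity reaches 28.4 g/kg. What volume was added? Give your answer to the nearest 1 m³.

433 m³

Salt balance: 593×23.8 + V×34.7 = (593+V)×28.4
14,113.4 + 34.7V = 16,841.2 + 28.4V
2,727.8 = 6.3V
V = 432.98 m³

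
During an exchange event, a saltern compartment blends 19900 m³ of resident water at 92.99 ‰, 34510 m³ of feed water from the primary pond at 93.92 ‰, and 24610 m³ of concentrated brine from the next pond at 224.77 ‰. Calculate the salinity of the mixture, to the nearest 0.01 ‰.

134.44 ‰

Weighted by volume,
salt = 19,900×92.99 + 34,510×93.92 + 24,610×224.77 = 1,850,501 + 3,241,179.2 + 5,531,589.7 = 10,623,269.9
volume = 19,900 + 34,510 + 24,610 = 79,020 m³
S = 10,623,269.9 / 79,020 = 134.4377 ‰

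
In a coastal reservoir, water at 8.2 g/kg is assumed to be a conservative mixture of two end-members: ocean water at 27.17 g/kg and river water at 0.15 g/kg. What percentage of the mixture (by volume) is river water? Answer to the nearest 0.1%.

Let f be the freshwater fraction. Salt balance per unit volume:
f×0.15 + (1−f)×27.17 = 8.2
f = (27.17 − 8.2) / (27.17 − 0.15) = 18.97/27.02 = 0.7021

70.2%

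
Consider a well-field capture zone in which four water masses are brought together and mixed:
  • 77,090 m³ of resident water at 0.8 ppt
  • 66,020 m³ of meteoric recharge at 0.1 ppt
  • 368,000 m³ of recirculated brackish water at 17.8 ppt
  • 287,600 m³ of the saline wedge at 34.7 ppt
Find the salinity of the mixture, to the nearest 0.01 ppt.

20.78 ppt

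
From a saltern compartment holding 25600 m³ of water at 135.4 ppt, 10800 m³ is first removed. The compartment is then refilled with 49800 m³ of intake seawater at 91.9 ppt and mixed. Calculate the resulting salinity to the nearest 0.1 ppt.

101.9 ppt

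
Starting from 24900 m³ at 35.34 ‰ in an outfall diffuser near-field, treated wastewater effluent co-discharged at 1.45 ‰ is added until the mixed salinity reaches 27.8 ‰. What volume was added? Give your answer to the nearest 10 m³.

Salt balance: 24,900×35.34 + V×1.45 = (24,900+V)×27.8
879,966 + 1.45V = 692,220 + 27.8V
187,746 = 26.35V
V = 7,125.09 m³

7130 m³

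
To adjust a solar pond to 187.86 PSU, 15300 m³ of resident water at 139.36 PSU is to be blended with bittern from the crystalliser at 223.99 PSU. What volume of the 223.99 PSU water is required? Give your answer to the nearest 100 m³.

20500 m³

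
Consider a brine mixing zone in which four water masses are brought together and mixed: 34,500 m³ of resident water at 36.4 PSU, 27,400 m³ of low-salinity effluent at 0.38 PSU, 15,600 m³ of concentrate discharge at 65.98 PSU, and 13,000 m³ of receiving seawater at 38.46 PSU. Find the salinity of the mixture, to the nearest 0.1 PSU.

30.9 PSU

By conservation of dissolved salt,
salt = 34,500×36.4 + 27,400×0.38 + 15,600×65.98 + 13,000×38.46 = 1,255,800 + 10,412 + 1,029,288 + 499,980 = 2,795,480
volume = 34,500 + 27,400 + 15,600 + 13,000 = 90,500 m³
S = 2,795,480 / 90,500 = 30.889 PSU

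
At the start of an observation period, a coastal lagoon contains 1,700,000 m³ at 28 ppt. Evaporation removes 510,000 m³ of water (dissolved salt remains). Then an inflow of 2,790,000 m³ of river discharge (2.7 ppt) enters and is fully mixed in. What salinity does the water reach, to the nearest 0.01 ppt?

After evaporation: salt = 1,700,000×28 = 47,600,000; volume = 1,700,000 − 510,000 = 1,190,000 m³
After mixing: salt = 47,600,000 + 2,790,000×2.7 = 55,133,000; volume = 1,190,000 + 2,790,000 = 3,980,000 m³
S = 55,133,000 / 3,980,000 = 13.8525 ppt

13.85 ppt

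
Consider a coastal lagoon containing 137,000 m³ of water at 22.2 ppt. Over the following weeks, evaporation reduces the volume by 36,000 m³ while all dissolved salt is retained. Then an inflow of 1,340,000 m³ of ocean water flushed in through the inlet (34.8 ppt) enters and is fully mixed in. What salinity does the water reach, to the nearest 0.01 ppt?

After evaporation: salt = 137,000×22.2 = 3,041,400; volume = 137,000 − 36,000 = 101,000 m³
After mixing: salt = 3,041,400 + 1,340,000×34.8 = 49,673,400; volume = 101,000 + 1,340,000 = 1,441,000 m³
S = 49,673,400 / 1,441,000 = 34.4715 ppt

34.47 ppt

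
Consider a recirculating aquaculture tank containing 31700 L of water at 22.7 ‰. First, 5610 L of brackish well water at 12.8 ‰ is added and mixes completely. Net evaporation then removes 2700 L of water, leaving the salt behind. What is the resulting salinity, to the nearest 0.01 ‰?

22.87 ‰

After mixing: salt = 31,700×22.7 + 5,610×12.8 = 791,398; volume = 37,310 L
After evaporation: salt unchanged = 791,398; volume = 37,310 − 2,700 = 34,610 L
S = 791,398 / 34,610 = 22.8662 ‰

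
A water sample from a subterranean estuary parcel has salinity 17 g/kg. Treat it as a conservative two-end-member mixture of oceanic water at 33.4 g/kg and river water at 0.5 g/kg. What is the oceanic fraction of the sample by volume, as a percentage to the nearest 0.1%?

50.2%

Let g be the oceanic fraction. Salt balance per unit volume:
g×33.4 + (1−g)×0.5 = 17
g = (17 − 0.5) / (33.4 − 0.5) = 16.5/32.9 = 0.5015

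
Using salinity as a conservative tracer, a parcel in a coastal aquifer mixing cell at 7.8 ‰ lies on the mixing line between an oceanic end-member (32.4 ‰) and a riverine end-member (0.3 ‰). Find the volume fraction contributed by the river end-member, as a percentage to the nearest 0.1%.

76.6%

Let f be the freshwater fraction. Salt balance per unit volume:
f×0.3 + (1−f)×32.4 = 7.8
f = (32.4 − 7.8) / (32.4 − 0.3) = 24.6/32.1 = 0.7664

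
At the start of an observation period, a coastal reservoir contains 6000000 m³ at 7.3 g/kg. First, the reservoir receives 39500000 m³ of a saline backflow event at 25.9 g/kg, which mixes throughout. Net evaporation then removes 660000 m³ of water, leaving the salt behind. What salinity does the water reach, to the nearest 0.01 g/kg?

After mixing: salt = 6,000,000×7.3 + 39,500,000×25.9 = 1,066,850,000; volume = 45,500,000 m³
After evaporation: salt unchanged = 1,066,850,000; volume = 45,500,000 − 660,000 = 44,840,000 m³
S = 1,066,850,000 / 44,840,000 = 23.7924 g/kg

23.79 g/kg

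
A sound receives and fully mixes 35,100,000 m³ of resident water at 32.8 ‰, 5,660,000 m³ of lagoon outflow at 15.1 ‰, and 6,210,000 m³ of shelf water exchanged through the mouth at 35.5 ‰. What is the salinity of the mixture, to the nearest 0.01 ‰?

By conservation of dissolved salt,
salt = 35,100,000×32.8 + 5,660,000×15.1 + 6,210,000×35.5 = 1,151,280,000 + 85,466,000 + 220,455,000 = 1,457,201,000
volume = 35,100,000 + 5,660,000 + 6,210,000 = 46,970,000 m³
S = 1,457,201,000 / 46,970,000 = 31.0241 ‰

31.02 ‰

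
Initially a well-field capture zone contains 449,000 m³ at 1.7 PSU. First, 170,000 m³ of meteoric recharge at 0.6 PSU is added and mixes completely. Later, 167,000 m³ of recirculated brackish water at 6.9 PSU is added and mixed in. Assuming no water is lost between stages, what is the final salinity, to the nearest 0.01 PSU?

2.57 PSU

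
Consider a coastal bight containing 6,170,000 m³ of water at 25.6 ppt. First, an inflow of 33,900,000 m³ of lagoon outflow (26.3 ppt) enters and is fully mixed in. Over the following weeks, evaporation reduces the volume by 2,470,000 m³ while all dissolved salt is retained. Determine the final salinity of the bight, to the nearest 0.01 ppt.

27.91 ppt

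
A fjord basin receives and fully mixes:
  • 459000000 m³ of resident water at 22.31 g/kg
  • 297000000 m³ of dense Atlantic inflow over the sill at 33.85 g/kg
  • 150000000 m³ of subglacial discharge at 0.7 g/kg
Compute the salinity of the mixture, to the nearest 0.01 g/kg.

22.52 g/kg

Total salt / total volume:
salt = 459,000,000×22.31 + 297,000,000×33.85 + 150,000,000×0.7 = 10,240,290,000 + 10,053,450,000 + 105,000,000 = 20,398,740,000
volume = 459,000,000 + 297,000,000 + 150,000,000 = 906,000,000 m³
S = 20,398,740,000 / 906,000,000 = 22.5152 g/kg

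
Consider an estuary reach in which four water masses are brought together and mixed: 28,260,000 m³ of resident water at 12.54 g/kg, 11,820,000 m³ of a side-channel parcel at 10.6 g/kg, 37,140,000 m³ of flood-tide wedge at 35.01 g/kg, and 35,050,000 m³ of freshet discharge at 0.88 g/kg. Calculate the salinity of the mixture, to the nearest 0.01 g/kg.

16.13 g/kg

Mass of salt is conserved:
salt = 28,260,000×12.54 + 11,820,000×10.6 + 37,140,000×35.01 + 35,050,000×0.88 = 354,380,400 + 125,292,000 + 1,300,271,400 + 30,844,000 = 1,810,787,800
volume = 28,260,000 + 11,820,000 + 37,140,000 + 35,050,000 = 112,270,000 m³
S = 1,810,787,800 / 112,270,000 = 16.1289 g/kg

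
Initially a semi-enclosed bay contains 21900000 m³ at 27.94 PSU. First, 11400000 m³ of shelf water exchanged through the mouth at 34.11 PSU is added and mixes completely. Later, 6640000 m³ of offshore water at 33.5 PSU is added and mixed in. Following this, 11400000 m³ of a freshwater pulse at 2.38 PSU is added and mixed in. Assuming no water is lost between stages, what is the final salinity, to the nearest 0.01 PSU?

24.35 PSU

Mass of salt is conserved:
Initial salt = 21,900,000×27.94 = 611,886,000
After stage 1: salt = 611,886,000 + 11,400,000×34.11 = 1,000,740,000; volume = 33,300,000 m³; S = 30.052 PSU
After stage 2: salt = 1,000,740,000 + 6,640,000×33.5 = 1,223,180,000; volume = 39,940,000 m³; S = 30.625 PSU
After stage 3: salt = 1,223,180,000 + 11,400,000×2.38 = 1,250,312,000; volume = 51,340,000 m³
S = 1,250,312,000 / 51,340,000 = 24.3536 PSU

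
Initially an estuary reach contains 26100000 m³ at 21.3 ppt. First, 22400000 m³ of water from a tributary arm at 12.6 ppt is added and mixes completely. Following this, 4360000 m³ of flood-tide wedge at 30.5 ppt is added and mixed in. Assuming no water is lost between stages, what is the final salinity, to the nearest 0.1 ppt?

Mass of salt is conserved:
Initial salt = 26,100,000×21.3 = 555,930,000
After stage 1: salt = 555,930,000 + 22,400,000×12.6 = 838,170,000; volume = 48,500,000 m³; S = 17.282 ppt
After stage 2: salt = 838,170,000 + 4,360,000×30.5 = 971,150,000; volume = 52,860,000 m³
S = 971,150,000 / 52,860,000 = 18.3721 ppt

18.4 ppt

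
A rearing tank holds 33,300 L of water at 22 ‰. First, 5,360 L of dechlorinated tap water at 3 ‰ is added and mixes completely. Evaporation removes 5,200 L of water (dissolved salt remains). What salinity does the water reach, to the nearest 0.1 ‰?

22.4 ‰

After mixing: salt = 33,300×22 + 5,360×3 = 748,680; volume = 38,660 L
After evaporation: salt unchanged = 748,680; volume = 38,660 − 5,200 = 33,460 L
S = 748,680 / 33,460 = 22.3754 ‰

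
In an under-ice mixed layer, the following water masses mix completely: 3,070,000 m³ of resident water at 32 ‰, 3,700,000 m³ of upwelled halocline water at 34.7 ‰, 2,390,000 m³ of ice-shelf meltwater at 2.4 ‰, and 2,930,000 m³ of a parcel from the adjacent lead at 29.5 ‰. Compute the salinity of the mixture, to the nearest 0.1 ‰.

26.4 ‰

Total salt / total volume:
salt = 3,070,000×32 + 3,700,000×34.7 + 2,390,000×2.4 + 2,930,000×29.5 = 98,240,000 + 128,390,000 + 5,736,000 + 86,435,000 = 318,801,000
volume = 3,070,000 + 3,700,000 + 2,390,000 + 2,930,000 = 12,090,000 m³
S = 318,801,000 / 12,090,000 = 26.369 ‰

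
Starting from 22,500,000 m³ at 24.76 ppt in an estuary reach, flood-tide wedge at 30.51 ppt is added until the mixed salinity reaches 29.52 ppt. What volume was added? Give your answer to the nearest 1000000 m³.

Salt balance: 22,500,000×24.76 + V×30.51 = (22,500,000+V)×29.52
557,100,000 + 30.51V = 664,200,000 + 29.52V
107,100,000 = 0.99V
V = 108,181,818.18 m³

108000000 m³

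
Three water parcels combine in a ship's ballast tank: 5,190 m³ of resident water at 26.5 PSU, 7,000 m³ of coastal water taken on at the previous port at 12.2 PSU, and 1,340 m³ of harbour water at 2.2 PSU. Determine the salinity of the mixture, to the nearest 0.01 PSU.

16.69 PSU

Weighted by volume,
salt = 5,190×26.5 + 7,000×12.2 + 1,340×2.2 = 137,535 + 85,400 + 2,948 = 225,883
volume = 5,190 + 7,000 + 1,340 = 13,530 m³
S = 225,883 / 13,530 = 16.695 PSU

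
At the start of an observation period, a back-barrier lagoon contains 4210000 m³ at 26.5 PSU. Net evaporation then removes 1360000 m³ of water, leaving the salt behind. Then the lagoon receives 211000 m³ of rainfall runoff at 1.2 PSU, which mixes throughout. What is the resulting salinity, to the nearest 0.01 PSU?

After evaporation: salt = 4,210,000×26.5 = 111,565,000; volume = 4,210,000 − 1,360,000 = 2,850,000 m³
After mixing: salt = 111,565,000 + 211,000×1.2 = 111,818,200; volume = 2,850,000 + 211,000 = 3,061,000 m³
S = 111,818,200 / 3,061,000 = 36.53 PSU

36.53 PSU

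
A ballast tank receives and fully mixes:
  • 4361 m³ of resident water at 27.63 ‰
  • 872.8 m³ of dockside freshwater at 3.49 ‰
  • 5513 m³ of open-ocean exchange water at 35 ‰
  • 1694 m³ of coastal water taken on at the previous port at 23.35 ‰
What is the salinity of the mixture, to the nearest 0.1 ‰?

Weighted by volume,
salt = 4,361×27.63 + 872.8×3.49 + 5,513×35 + 1,694×23.35 = 120,494.43 + 3,046.072 + 192,955 + 39,554.9 = 356,050.402
volume = 4,361 + 872.8 + 5,513 + 1,694 = 12,440.8 m³
S = 356,050.402 / 12,440.8 = 28.62 ‰

28.6 ‰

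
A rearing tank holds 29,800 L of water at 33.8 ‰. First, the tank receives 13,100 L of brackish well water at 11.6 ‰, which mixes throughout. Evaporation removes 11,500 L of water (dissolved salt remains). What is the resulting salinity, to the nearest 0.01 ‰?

36.92 ‰

After mixing: salt = 29,800×33.8 + 13,100×11.6 = 1,159,200; volume = 42,900 L
After evaporation: salt unchanged = 1,159,200; volume = 42,900 − 11,500 = 31,400 L
S = 1,159,200 / 31,400 = 36.9172 ‰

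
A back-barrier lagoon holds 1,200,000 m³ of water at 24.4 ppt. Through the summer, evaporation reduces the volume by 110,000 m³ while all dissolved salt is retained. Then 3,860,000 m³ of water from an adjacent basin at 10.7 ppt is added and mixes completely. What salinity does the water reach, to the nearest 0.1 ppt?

After evaporation: salt = 1,200,000×24.4 = 29,280,000; volume = 1,200,000 − 110,000 = 1,090,000 m³
After mixing: salt = 29,280,000 + 3,860,000×10.7 = 70,582,000; volume = 1,090,000 + 3,860,000 = 4,950,000 m³
S = 70,582,000 / 4,950,000 = 14.259 ppt

14.3 ppt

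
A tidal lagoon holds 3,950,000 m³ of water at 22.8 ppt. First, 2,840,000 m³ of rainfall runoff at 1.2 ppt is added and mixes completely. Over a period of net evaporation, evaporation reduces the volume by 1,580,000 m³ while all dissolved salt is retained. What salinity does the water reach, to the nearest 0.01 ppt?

After mixing: salt = 3,950,000×22.8 + 2,840,000×1.2 = 93,468,000; volume = 6,790,000 m³
After evaporation: salt unchanged = 93,468,000; volume = 6,790,000 − 1,580,000 = 5,210,000 m³
S = 93,468,000 / 5,210,000 = 17.9401 ppt

17.94 ppt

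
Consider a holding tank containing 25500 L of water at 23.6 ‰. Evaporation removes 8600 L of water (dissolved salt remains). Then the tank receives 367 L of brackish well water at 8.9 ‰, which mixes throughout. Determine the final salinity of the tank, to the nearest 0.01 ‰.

35.04 ‰

After evaporation: salt = 25,500×23.6 = 601,800; volume = 25,500 − 8,600 = 16,900 L
After mixing: salt = 601,800 + 367×8.9 = 605,066.3; volume = 16,900 + 367 = 17,267 L
S = 605,066.3 / 17,267 = 35.0418 ‰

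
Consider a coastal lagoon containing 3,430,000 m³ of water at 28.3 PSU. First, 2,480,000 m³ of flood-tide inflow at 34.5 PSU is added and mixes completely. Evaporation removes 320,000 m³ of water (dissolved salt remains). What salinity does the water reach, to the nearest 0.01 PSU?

32.67 PSU

After mixing: salt = 3,430,000×28.3 + 2,480,000×34.5 = 182,629,000; volume = 5,910,000 m³
After evaporation: salt unchanged = 182,629,000; volume = 5,910,000 − 320,000 = 5,590,000 m³
S = 182,629,000 / 5,590,000 = 32.6707 PSU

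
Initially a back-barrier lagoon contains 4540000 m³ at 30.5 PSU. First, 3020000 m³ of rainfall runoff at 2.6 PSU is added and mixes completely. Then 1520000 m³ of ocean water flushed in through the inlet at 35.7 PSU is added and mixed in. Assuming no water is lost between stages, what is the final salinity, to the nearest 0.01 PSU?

Salt balance:
Initial salt = 4,540,000×30.5 = 138,470,000
After stage 1: salt = 138,470,000 + 3,020,000×2.6 = 146,322,000; volume = 7,560,000 m³; S = 19.355 PSU
After stage 2: salt = 146,322,000 + 1,520,000×35.7 = 200,586,000; volume = 9,080,000 m³
S = 200,586,000 / 9,080,000 = 22.091 PSU

22.09 PSU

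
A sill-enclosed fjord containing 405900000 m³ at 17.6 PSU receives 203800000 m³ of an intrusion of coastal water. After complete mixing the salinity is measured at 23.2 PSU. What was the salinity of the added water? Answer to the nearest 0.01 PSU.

Salt balance: 405,900,000×17.6 + 203,800,000×S = 609,700,000×23.2
7,143,840,000 + 203,800,000·S = 14,145,040,000
S = (14,145,040,000 − 7,143,840,000) / 203,800,000 = 34.3533 PSU

34.35 PSU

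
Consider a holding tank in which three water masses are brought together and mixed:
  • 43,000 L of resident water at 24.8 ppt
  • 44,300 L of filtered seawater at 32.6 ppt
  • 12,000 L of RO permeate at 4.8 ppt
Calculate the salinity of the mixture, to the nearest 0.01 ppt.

25.86 ppt

Mass of salt is conserved:
salt = 43,000×24.8 + 44,300×32.6 + 12,000×4.8 = 1,066,400 + 1,444,180 + 57,600 = 2,568,180
volume = 43,000 + 44,300 + 12,000 = 99,300 L
S = 2,568,180 / 99,300 = 25.8628 ppt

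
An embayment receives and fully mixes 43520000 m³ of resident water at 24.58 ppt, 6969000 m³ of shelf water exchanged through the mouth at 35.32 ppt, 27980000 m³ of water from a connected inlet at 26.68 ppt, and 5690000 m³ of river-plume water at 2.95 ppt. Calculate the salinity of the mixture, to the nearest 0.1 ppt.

24.7 ppt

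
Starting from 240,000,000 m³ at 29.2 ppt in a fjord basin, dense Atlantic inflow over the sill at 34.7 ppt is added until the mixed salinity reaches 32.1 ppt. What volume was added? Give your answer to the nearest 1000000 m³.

Salt balance: 240,000,000×29.2 + V×34.7 = (240,000,000+V)×32.1
7,008,000,000 + 34.7V = 7,704,000,000 + 32.1V
696,000,000 = 2.6V
V = 267,692,307.69 m³

268000000 m³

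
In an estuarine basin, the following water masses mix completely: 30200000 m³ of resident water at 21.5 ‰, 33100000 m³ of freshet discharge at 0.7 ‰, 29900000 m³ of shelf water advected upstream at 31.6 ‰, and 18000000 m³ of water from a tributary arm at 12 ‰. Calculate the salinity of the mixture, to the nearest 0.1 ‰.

Conserving salt mass:
salt = 30,200,000×21.5 + 33,100,000×0.7 + 29,900,000×31.6 + 18,000,000×12 = 649,300,000 + 23,170,000 + 944,840,000 + 216,000,000 = 1,833,310,000
volume = 30,200,000 + 33,100,000 + 29,900,000 + 18,000,000 = 111,200,000 m³
S = 1,833,310,000 / 111,200,000 = 16.487 ‰

16.5 ‰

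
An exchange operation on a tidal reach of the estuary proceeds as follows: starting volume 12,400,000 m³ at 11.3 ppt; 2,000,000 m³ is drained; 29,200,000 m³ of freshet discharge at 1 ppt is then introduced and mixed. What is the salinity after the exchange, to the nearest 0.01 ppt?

3.71 ppt

Remaining after removal: 10,400,000 m³ at 11.3 ppt (salt = 117,520,000)
After addition: salt = 117,520,000 + 29,200,000×1 = 146,720,000; volume = 39,600,000 m³
S = 146,720,000 / 39,600,000 = 3.7051 ppt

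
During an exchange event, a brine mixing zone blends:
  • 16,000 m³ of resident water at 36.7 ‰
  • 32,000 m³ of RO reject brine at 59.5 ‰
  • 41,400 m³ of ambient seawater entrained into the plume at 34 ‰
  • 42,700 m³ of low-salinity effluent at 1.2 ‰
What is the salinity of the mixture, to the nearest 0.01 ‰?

Conserving salt mass:
salt = 16,000×36.7 + 32,000×59.5 + 41,400×34 + 42,700×1.2 = 587,200 + 1,904,000 + 1,407,600 + 51,240 = 3,950,040
volume = 16,000 + 32,000 + 41,400 + 42,700 = 132,100 m³
S = 3,950,040 / 132,100 = 29.9019 ‰

29.90 ‰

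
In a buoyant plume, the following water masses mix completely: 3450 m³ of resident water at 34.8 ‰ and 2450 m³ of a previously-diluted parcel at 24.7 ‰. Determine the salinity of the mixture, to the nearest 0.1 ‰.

Mass of salt is conserved:
salt = 3,450×34.8 + 2,450×24.7 = 120,060 + 60,515 = 180,575
volume = 3,450 + 2,450 = 5,900 m³
S = 180,575 / 5,900 = 30.606 ‰

30.6 ‰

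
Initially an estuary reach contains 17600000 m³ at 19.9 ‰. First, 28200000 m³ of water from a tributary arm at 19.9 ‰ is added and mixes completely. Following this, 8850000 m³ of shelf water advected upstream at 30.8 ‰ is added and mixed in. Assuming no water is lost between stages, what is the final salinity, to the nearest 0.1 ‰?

21.7 ‰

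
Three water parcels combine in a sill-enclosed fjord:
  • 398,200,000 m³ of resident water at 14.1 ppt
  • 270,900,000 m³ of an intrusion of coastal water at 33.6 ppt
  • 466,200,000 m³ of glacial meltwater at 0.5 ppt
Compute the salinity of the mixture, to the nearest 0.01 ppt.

By conservation of dissolved salt,
salt = 398,200,000×14.1 + 270,900,000×33.6 + 466,200,000×0.5 = 5,614,620,000 + 9,102,240,000 + 233,100,000 = 14,949,960,000
volume = 398,200,000 + 270,900,000 + 466,200,000 = 1,135,300,000 m³
S = 14,949,960,000 / 1,135,300,000 = 13.1683 ppt

13.17 ppt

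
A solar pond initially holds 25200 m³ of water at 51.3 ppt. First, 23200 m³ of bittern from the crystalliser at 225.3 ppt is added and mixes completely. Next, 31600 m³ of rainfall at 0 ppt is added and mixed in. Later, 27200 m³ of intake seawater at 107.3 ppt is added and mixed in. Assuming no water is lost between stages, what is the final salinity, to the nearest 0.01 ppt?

Weighted by volume,
Initial salt = 25,200×51.3 = 1,292,760
After stage 1: salt = 1,292,760 + 23,200×225.3 = 6,519,720; volume = 48,400 m³; S = 134.705 ppt
After stage 2: salt = 6,519,720 + 31,600×0 = 6,519,720; volume = 80,000 m³; S = 81.497 ppt
After stage 3: salt = 6,519,720 + 27,200×107.3 = 9,438,280; volume = 107,200 m³
S = 9,438,280 / 107,200 = 88.0437 ppt

88.04 ppt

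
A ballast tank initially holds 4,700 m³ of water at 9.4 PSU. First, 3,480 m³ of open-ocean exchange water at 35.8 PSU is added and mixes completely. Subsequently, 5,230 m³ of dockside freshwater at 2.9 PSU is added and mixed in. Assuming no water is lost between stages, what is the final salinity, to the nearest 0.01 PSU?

13.72 PSU

By conservation of dissolved salt,
Initial salt = 4,700×9.4 = 44,180
After stage 1: salt = 44,180 + 3,480×35.8 = 168,764; volume = 8,180 m³; S = 20.631 PSU
After stage 2: salt = 168,764 + 5,230×2.9 = 183,931; volume = 13,410 m³
S = 183,931 / 13,410 = 13.716 PSU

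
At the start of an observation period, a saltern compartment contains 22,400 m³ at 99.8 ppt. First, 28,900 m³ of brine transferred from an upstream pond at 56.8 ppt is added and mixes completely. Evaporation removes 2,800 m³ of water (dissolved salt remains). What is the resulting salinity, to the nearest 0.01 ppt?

79.94 ppt

After mixing: salt = 22,400×99.8 + 28,900×56.8 = 3,877,040; volume = 51,300 m³
After evaporation: salt unchanged = 3,877,040; volume = 51,300 − 2,800 = 48,500 m³
S = 3,877,040 / 48,500 = 79.939 ppt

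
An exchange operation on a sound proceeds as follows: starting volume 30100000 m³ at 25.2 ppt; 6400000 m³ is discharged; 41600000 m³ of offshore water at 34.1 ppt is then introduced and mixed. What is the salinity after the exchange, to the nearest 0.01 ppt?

30.87 ppt

Remaining after removal: 23,700,000 m³ at 25.2 ppt (salt = 597,240,000)
After addition: salt = 597,240,000 + 41,600,000×34.1 = 2,015,800,000; volume = 65,300,000 m³
S = 2,015,800,000 / 65,300,000 = 30.8698 ppt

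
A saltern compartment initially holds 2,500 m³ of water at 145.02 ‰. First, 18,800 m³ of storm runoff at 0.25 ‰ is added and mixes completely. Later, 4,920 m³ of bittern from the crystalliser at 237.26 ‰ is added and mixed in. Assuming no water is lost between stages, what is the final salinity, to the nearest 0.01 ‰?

58.53 ‰

By conservation of dissolved salt,
Initial salt = 2,500×145.02 = 362,550
After stage 1: salt = 362,550 + 18,800×0.25 = 367,250; volume = 21,300 m³; S = 17.242 ‰
After stage 2: salt = 367,250 + 4,920×237.26 = 1,534,569.2; volume = 26,220 m³
S = 1,534,569.2 / 26,220 = 58.5267 ‰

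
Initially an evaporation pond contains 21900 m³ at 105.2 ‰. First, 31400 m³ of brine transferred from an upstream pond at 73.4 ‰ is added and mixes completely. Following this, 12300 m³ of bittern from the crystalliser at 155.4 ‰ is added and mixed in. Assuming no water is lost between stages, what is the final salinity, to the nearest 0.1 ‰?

99.4 ‰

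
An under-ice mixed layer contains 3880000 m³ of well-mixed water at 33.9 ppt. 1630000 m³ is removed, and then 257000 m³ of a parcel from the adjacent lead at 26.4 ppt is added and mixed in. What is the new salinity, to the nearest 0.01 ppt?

33.13 ppt

Remaining after removal: 2,250,000 m³ at 33.9 ppt (salt = 76,275,000)
After addition: salt = 76,275,000 + 257,000×26.4 = 83,059,800; volume = 2,507,000 m³
S = 83,059,800 / 2,507,000 = 33.1312 ppt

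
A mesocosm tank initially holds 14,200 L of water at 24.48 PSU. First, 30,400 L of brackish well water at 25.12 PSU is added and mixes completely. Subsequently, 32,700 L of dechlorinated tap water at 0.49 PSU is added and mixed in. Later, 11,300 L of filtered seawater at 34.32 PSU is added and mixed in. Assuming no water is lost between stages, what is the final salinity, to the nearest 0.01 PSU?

Salt balance:
Initial salt = 14,200×24.48 = 347,616
After stage 1: salt = 347,616 + 30,400×25.12 = 1,111,264; volume = 44,600 L; S = 24.916 PSU
After stage 2: salt = 1,111,264 + 32,700×0.49 = 1,127,287; volume = 77,300 L; S = 14.583 PSU
After stage 3: salt = 1,127,287 + 11,300×34.32 = 1,515,103; volume = 88,600 L
S = 1,515,103 / 88,600 = 17.1005 PSU

17.10 PSU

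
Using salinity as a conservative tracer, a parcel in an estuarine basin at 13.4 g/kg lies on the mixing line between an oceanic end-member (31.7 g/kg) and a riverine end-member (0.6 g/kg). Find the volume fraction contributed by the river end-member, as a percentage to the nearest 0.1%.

Let f be the freshwater fraction. Salt balance per unit volume:
f×0.6 + (1−f)×31.7 = 13.4
f = (31.7 − 13.4) / (31.7 − 0.6) = 18.3/31.1 = 0.5884

58.8%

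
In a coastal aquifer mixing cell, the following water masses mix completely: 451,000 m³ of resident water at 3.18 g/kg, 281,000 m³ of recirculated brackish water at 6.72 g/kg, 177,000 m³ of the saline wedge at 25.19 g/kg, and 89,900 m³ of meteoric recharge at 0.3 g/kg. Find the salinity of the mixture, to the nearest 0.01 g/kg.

7.82 g/kg

Weighted by volume,
salt = 451,000×3.18 + 281,000×6.72 + 177,000×25.19 + 89,900×0.3 = 1,434,180 + 1,888,320 + 4,458,630 + 26,970 = 7,808,100
volume = 451,000 + 281,000 + 177,000 + 89,900 = 998,900 m³
S = 7,808,100 / 998,900 = 7.8167 g/kg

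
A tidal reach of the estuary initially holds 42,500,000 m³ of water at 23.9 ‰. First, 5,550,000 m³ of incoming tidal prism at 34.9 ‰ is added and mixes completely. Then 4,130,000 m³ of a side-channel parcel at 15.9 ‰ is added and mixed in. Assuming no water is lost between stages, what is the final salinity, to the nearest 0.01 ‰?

24.44 ‰

Weighted by volume,
Initial salt = 42,500,000×23.9 = 1,015,750,000
After stage 1: salt = 1,015,750,000 + 5,550,000×34.9 = 1,209,445,000; volume = 48,050,000 m³; S = 25.171 ‰
After stage 2: salt = 1,209,445,000 + 4,130,000×15.9 = 1,275,112,000; volume = 52,180,000 m³
S = 1,275,112,000 / 52,180,000 = 24.4368 ‰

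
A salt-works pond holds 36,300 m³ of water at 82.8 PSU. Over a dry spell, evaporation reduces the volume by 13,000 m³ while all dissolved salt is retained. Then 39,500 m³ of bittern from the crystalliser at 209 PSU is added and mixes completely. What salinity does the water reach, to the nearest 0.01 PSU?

After evaporation: salt = 36,300×82.8 = 3,005,640; volume = 36,300 − 13,000 = 23,300 m³
After mixing: salt = 3,005,640 + 39,500×209 = 11,261,140; volume = 23,300 + 39,500 = 62,800 m³
S = 11,261,140 / 62,800 = 179.3175 PSU

179.32 PSU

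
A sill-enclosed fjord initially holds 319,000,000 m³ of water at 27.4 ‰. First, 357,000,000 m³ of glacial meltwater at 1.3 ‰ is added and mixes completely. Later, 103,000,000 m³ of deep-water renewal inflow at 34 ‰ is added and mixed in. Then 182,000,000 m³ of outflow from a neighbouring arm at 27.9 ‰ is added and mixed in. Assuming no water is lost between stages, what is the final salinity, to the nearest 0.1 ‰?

Weighted by volume,
Initial salt = 319,000,000×27.4 = 8,740,600,000
After stage 1: salt = 8,740,600,000 + 357,000,000×1.3 = 9,204,700,000; volume = 676,000,000 m³; S = 13.616 ‰
After stage 2: salt = 9,204,700,000 + 103,000,000×34 = 12,706,700,000; volume = 779,000,000 m³; S = 16.312 ‰
After stage 3: salt = 12,706,700,000 + 182,000,000×27.9 = 17,784,500,000; volume = 961,000,000 m³
S = 17,784,500,000 / 961,000,000 = 18.5062 ‰

18.5 ‰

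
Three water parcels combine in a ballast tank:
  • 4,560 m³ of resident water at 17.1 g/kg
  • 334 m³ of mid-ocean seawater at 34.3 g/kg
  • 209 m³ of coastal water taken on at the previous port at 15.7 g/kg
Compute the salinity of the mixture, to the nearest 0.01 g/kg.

18.17 g/kg

By conservation of dissolved salt,
salt = 4,560×17.1 + 334×34.3 + 209×15.7 = 77,976 + 11,456.2 + 3,281.3 = 92,713.5
volume = 4,560 + 334 + 209 = 5,103 m³
S = 92,713.5 / 5,103 = 18.1684 g/kg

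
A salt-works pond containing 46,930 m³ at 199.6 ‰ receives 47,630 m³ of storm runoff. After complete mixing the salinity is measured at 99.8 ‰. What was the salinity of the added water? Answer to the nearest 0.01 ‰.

1.47 ‰

Salt balance: 46,930×199.6 + 47,630×S = 94,560×99.8
9,367,228 + 47,630·S = 9,437,088
S = (9,437,088 − 9,367,228) / 47,630 = 1.4667 ‰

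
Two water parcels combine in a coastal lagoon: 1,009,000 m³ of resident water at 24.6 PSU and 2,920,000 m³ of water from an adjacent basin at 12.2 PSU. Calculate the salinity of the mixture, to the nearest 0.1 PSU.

15.4 PSU

Weighted by volume,
salt = 1,009,000×24.6 + 2,920,000×12.2 = 24,821,400 + 35,624,000 = 60,445,400
volume = 1,009,000 + 2,920,000 = 3,929,000 m³
S = 60,445,400 / 3,929,000 = 15.384 PSU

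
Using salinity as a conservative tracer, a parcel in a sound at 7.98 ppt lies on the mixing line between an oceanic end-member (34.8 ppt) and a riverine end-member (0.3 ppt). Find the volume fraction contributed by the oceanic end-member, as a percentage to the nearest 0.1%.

Let g be the oceanic fraction. Salt balance per unit volume:
g×34.8 + (1−g)×0.3 = 7.98
g = (7.98 − 0.3) / (34.8 − 0.3) = 7.68/34.5 = 0.2226

22.3%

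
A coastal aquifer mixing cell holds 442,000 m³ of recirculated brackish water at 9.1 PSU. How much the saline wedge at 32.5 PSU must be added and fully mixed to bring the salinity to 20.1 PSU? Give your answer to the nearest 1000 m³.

Salt balance: 442,000×9.1 + V×32.5 = (442,000+V)×20.1
4,022,200 + 32.5V = 8,884,200 + 20.1V
4,862,000 = 12.4V
V = 392,096.77 m³

392000 m³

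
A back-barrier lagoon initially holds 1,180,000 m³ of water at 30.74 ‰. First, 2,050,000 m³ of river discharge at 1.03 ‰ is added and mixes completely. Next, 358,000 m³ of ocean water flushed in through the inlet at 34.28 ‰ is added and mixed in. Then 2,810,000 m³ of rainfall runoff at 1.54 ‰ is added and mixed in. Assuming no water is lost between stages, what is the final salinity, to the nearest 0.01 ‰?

Conserving salt mass:
Initial salt = 1,180,000×30.74 = 36,273,200
After stage 1: salt = 36,273,200 + 2,050,000×1.03 = 38,384,700; volume = 3,230,000 m³; S = 11.884 ‰
After stage 2: salt = 38,384,700 + 358,000×34.28 = 50,656,940; volume = 3,588,000 m³; S = 14.118 ‰
After stage 3: salt = 50,656,940 + 2,810,000×1.54 = 54,984,340; volume = 6,398,000 m³
S = 54,984,340 / 6,398,000 = 8.594 ‰

8.59 ‰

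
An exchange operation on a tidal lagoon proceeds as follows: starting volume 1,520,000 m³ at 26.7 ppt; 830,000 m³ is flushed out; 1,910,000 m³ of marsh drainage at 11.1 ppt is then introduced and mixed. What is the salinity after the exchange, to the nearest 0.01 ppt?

15.24 ppt

Remaining after removal: 690,000 m³ at 26.7 ppt (salt = 18,423,000)
After addition: salt = 18,423,000 + 1,910,000×11.1 = 39,624,000; volume = 2,600,000 m³
S = 39,624,000 / 2,600,000 = 15.24 ppt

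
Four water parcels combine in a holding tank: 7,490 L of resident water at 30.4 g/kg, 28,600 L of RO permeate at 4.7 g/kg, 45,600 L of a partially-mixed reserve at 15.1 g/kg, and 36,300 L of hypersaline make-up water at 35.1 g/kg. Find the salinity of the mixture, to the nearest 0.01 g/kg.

Conserving salt mass:
salt = 7,490×30.4 + 28,600×4.7 + 45,600×15.1 + 36,300×35.1 = 227,696 + 134,420 + 688,560 + 1,274,130 = 2,324,806
volume = 7,490 + 28,600 + 45,600 + 36,300 = 117,990 L
S = 2,324,806 / 117,990 = 19.7034 g/kg

19.70 g/kg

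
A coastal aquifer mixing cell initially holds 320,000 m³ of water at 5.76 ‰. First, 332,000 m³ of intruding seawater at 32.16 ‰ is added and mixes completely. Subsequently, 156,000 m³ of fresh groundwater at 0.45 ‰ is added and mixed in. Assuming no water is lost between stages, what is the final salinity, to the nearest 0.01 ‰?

15.58 ‰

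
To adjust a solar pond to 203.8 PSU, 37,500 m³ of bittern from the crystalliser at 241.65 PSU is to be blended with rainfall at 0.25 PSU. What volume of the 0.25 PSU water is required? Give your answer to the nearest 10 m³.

6970 m³

Salt balance: 37,500×241.65 + V×0.25 = (37,500+V)×203.8
9,061,875 + 0.25V = 7,642,500 + 203.8V
1,419,375 = 203.55V
V = 6,973.1 m³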